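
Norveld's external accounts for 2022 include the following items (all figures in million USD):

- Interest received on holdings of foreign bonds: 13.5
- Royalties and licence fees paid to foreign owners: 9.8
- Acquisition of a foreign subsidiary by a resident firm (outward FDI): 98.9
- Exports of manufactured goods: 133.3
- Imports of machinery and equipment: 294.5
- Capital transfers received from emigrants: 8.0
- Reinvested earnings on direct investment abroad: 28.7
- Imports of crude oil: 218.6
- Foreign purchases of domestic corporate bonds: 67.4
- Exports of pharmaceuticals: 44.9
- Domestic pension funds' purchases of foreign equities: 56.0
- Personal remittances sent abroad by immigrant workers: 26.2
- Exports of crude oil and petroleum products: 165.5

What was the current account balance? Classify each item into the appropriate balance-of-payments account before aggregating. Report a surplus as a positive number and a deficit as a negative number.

Goods: 133.3 + 165.5 - 218.6 + 44.9 - 294.5 = -169.4
Services: -9.8
Primary income: 28.7 + 13.5 = 42.2
Secondary income: -26.2
Current account = (-169.4) + (-9.8) + 42.2 + (-26.2) = -163.2
(Excluded from the current account — financial account: acquisition of a foreign subsidiary by a resident firm (outward FDI) 98.9, foreign purchases of domestic corporate bonds 67.4, domestic pension funds' purchases of foreign equities 56.0; capital account: capital transfers received from emigrants 8.0.)

-163.2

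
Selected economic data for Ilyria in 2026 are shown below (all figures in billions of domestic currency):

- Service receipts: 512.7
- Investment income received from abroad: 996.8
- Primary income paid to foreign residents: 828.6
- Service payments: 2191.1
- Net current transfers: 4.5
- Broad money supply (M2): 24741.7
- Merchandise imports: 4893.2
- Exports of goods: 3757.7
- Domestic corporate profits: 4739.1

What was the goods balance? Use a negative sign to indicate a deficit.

-1135.5

Goods balance = 3757.7 - 4893.2 = -1135.5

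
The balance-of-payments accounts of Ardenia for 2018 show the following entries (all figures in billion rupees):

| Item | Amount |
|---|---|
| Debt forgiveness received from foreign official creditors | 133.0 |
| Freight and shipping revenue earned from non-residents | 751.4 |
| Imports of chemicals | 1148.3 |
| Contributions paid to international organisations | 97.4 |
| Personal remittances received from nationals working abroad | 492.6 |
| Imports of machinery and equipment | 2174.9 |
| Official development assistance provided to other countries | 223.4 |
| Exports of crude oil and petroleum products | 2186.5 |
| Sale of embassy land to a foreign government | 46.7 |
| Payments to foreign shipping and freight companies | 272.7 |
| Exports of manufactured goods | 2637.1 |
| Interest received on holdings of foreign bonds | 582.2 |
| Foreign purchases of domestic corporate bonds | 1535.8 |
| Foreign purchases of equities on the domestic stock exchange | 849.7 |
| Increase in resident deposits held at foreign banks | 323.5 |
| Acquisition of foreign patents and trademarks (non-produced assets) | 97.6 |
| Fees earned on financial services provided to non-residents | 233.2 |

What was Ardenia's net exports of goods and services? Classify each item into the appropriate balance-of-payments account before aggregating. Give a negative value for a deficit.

Goods: 2637.1 - 1148.3 - 2174.9 + 2186.5 = 1500.4
Services: 751.4 - 272.7 + 233.2 = 711.9
Trade balance = 1500.4 + 711.9 = 2212.3
(Excluded from the trade balance — capital account: debt forgiveness received from foreign official creditors 133.0, sale of embassy land to a foreign government 46.7, acquisition of foreign patents and trademarks (non-produced assets) 97.6; secondary income: contributions paid to international organisations 97.4, personal remittances received from nationals working abroad 492.6, official development assistance provided to other countries 223.4; primary income: interest received on holdings of foreign bonds 582.2; financial account: foreign purchases of domestic corporate bonds 1535.8, foreign purchases of equities on the domestic stock exchange 849.7, increase in resident deposits held at foreign banks 323.5.)

2212.3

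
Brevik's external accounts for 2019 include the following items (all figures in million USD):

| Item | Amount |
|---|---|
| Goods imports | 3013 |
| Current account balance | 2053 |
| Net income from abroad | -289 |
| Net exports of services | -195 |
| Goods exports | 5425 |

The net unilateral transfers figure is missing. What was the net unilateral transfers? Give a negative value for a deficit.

Current account = goods balance + services balance + net primary income + net secondary income
Sum of the known components = 1928
Net unilateral transfers = CA - (known components) = 2053 - 1928 = 125

125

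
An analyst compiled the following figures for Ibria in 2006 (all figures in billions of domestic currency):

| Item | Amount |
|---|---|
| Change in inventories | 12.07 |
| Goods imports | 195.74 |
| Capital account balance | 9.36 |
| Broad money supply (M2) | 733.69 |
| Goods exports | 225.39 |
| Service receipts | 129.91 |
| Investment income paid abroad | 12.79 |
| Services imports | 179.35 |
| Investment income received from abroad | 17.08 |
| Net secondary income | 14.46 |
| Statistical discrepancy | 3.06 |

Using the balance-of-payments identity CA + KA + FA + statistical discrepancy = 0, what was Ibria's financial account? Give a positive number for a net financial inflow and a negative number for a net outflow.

-11.38

Goods balance = 225.39 - 195.74 = 29.65
Services balance = 129.91 - 179.35 = -49.44
Trade balance (goods + services) = 29.65 + (-49.44) = -19.79
Net primary income = 17.08 - 12.79 = 4.29
Net secondary income = 14.46
Current account = -19.79 + 4.29 + 14.46 = -1.04
Financial account = -(-1.04 + 9.36 + 3.06) = -11.38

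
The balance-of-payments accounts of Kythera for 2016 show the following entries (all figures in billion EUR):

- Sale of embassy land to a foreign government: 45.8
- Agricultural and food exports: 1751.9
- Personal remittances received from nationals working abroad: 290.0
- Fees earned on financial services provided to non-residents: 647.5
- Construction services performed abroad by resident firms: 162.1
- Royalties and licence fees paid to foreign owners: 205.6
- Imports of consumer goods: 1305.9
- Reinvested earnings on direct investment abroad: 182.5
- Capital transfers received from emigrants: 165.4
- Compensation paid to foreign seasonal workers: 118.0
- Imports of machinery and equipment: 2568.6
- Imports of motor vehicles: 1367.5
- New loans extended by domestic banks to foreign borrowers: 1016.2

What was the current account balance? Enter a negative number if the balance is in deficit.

Goods: -2568.6 - 1305.9 - 1367.5 + 1751.9 = -3490.1
Services: -205.6 + 647.5 + 162.1 = 604.0
Primary income: -118.0 + 182.5 = 64.5
Secondary income: 290.0
Current account = (-3490.1) + 604.0 + 64.5 + 290.0 = -2531.6
(Excluded from the current account — capital account: sale of embassy land to a foreign government 45.8, capital transfers received from emigrants 165.4; financial account: new loans extended by domestic banks to foreign borrowers 1016.2.)

-2531.6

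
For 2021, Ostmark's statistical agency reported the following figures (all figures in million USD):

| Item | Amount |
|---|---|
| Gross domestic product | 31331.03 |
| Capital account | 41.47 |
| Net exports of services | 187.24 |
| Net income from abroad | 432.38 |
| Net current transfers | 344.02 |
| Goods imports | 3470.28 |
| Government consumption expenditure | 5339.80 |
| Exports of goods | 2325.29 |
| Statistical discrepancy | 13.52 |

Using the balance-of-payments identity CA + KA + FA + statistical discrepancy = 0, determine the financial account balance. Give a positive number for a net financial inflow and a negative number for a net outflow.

126.36

Goods balance = 2325.29 - 3470.28 = -1144.99
Services balance = 187.24
Trade balance (goods + services) = -1144.99 + 187.24 = -957.75
Net primary income = 432.38
Net secondary income = 344.02
Current account = -957.75 + 432.38 + 344.02 = -181.35
Financial account = -(-181.35 + 41.47 + 13.52) = 126.36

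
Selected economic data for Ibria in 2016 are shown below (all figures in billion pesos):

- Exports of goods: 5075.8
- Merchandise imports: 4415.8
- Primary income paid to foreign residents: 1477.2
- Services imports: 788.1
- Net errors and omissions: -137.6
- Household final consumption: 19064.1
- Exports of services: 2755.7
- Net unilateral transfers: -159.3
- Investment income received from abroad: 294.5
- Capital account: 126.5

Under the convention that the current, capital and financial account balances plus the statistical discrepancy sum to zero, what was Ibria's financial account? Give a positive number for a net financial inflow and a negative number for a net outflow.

Goods balance = 5075.8 - 4415.8 = 660.0
Services balance = 2755.7 - 788.1 = 1967.6
Trade balance (goods + services) = 660.0 + 1967.6 = 2627.6
Net primary income = 294.5 - 1477.2 = -1182.7
Net secondary income = -159.3
Current account = 2627.6 + (-1182.7) + (-159.3) = 1285.6
Financial account = -(1285.6 + 126.5 + (-137.6)) = -1274.5

-1274.5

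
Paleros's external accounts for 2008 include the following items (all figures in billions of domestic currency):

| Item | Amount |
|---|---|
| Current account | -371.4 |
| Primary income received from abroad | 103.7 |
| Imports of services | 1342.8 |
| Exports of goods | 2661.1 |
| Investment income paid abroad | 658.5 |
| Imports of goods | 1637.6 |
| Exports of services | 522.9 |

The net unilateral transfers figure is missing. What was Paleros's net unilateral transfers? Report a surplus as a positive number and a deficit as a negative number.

-20.2

Current account = goods balance + services balance + net primary income + net secondary income
Sum of the known components = -351.2
Net unilateral transfers = CA - (known components) = -371.4 - (-351.2) = -20.2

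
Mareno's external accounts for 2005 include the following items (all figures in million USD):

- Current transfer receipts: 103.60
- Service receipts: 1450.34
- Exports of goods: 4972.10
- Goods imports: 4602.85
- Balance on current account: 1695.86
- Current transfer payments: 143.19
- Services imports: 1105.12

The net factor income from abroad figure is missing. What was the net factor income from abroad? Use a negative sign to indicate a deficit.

Current account = goods balance + services balance + net primary income + net secondary income
Sum of the known components = 674.88
Net factor income from abroad = CA - (known components) = 1695.86 - 674.88 = 1020.98

1020.98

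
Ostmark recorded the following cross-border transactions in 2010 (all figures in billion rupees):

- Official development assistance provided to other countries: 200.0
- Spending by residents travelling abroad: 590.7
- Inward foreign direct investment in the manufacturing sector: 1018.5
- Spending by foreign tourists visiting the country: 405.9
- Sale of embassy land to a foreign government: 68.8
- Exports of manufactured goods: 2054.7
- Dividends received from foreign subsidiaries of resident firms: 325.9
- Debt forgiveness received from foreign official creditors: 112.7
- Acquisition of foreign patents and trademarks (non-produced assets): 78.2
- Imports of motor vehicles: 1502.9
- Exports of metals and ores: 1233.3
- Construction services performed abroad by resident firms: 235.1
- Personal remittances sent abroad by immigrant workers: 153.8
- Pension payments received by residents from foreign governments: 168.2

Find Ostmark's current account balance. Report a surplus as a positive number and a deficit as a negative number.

Goods: 1233.3 - 1502.9 + 2054.7 = 1785.1
Services: -590.7 + 405.9 + 235.1 = 50.3
Primary income: 325.9
Secondary income: 168.2 - 200.0 - 153.8 = -185.6
Current account = 1785.1 + 50.3 + 325.9 + (-185.6) = 1975.7
(Excluded from the current account — financial account: inward foreign direct investment in the manufacturing sector 1018.5; capital account: sale of embassy land to a foreign government 68.8, debt forgiveness received from foreign official creditors 112.7, acquisition of foreign patents and trademarks (non-produced assets) 78.2.)

1975.7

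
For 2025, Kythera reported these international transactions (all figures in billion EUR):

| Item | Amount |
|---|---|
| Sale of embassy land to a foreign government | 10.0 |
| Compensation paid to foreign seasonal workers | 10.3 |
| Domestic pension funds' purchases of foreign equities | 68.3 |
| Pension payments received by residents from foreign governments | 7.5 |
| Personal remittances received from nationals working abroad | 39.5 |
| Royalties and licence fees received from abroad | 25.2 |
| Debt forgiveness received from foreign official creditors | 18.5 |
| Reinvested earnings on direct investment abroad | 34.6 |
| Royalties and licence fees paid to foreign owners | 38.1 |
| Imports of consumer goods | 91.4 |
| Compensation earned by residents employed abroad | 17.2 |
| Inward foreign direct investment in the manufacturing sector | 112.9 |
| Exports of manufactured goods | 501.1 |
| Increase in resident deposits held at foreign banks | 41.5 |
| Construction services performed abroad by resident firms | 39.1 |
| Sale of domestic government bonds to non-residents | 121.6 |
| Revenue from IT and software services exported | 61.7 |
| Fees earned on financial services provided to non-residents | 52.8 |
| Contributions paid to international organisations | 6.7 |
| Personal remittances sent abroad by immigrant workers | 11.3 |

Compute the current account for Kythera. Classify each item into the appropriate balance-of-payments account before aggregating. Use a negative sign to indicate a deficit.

Goods: -91.4 + 501.1 = 409.7
Services: -38.1 + 52.8 + 39.1 + 25.2 + 61.7 = 140.7
Primary income: 17.2 + 34.6 - 10.3 = 41.5
Secondary income: 7.5 - 11.3 + 39.5 - 6.7 = 29.0
Current account = 409.7 + 140.7 + 41.5 + 29.0 = 620.9
(Excluded from the current account — capital account: sale of embassy land to a foreign government 10.0, debt forgiveness received from foreign official creditors 18.5; financial account: domestic pension funds' purchases of foreign equities 68.3, inward foreign direct investment in the manufacturing sector 112.9, increase in resident deposits held at foreign banks 41.5, sale of domestic government bonds to non-residents 121.6.)

620.9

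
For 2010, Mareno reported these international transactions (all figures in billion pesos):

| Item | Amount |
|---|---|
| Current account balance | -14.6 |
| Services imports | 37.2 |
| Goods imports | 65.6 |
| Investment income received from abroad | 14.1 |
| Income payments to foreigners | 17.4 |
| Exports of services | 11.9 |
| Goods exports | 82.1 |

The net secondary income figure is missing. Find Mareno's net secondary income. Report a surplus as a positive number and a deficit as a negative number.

Current account = goods balance + services balance + net primary income + net secondary income
Sum of the known components = -12.1
Net secondary income = CA - (known components) = -14.6 - (-12.1) = -2.5

-2.5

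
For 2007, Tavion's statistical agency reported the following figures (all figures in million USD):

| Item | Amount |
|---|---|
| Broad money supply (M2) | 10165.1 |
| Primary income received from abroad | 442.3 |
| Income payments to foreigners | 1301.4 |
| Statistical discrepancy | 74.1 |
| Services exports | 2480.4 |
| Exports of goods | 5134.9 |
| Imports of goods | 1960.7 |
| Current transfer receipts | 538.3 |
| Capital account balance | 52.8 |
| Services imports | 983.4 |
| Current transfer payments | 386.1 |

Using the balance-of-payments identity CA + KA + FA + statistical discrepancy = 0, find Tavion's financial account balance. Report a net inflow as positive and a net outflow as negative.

-4091.2

Goods balance = 5134.9 - 1960.7 = 3174.2
Services balance = 2480.4 - 983.4 = 1497.0
Trade balance (goods + services) = 3174.2 + 1497.0 = 4671.2
Net primary income = 442.3 - 1301.4 = -859.1
Net secondary income = 538.3 - 386.1 = 152.2
Current account = 4671.2 + (-859.1) + 152.2 = 3964.3
Financial account = -(3964.3 + 52.8 + 74.1) = -4091.2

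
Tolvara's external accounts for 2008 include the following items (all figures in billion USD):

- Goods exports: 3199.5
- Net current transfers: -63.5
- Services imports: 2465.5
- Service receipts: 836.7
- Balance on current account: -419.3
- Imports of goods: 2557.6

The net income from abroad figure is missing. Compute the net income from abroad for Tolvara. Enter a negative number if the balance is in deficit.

Current account = goods balance + services balance + net primary income + net secondary income
Sum of the known components = -1050.4
Net income from abroad = CA - (known components) = -419.3 - (-1050.4) = 631.1

631.1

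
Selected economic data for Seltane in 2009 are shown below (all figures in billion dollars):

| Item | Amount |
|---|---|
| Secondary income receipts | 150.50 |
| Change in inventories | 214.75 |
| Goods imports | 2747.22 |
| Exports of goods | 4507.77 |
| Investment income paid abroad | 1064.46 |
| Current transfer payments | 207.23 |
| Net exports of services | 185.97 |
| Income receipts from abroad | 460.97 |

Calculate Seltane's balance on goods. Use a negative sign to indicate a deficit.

1760.55

Goods balance = 4507.77 - 2747.22 = 1760.55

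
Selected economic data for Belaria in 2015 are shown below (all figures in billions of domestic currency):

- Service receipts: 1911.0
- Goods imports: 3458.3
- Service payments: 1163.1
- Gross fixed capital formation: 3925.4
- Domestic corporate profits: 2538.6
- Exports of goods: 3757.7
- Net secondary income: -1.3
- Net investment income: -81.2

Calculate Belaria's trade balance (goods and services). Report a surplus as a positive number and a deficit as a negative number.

Goods balance = 3757.7 - 3458.3 = 299.4
Services balance = 1911.0 - 1163.1 = 747.9
Trade balance (goods + services) = 299.4 + 747.9 = 1047.3

1047.3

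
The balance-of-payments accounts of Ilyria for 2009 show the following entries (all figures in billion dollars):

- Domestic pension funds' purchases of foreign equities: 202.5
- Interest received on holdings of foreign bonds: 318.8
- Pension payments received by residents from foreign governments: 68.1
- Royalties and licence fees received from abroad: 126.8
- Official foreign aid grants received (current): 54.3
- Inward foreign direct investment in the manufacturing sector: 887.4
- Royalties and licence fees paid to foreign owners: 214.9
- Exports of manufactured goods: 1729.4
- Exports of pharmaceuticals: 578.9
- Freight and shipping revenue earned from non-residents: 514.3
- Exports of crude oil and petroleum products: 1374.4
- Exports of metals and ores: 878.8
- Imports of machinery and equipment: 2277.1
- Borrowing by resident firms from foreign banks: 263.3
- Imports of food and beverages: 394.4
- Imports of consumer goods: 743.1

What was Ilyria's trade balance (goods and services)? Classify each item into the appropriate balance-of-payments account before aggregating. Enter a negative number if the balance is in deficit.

Goods: 1729.4 - 2277.1 - 394.4 + 1374.4 + 878.8 + 578.9 - 743.1 = 1146.9
Services: 514.3 - 214.9 + 126.8 = 426.2
Trade balance = 1146.9 + 426.2 = 1573.1
(Excluded from the trade balance — financial account: domestic pension funds' purchases of foreign equities 202.5, inward foreign direct investment in the manufacturing sector 887.4, borrowing by resident firms from foreign banks 263.3; primary income: interest received on holdings of foreign bonds 318.8; secondary income: pension payments received by residents from foreign governments 68.1, official foreign aid grants received (current) 54.3.)

1573.1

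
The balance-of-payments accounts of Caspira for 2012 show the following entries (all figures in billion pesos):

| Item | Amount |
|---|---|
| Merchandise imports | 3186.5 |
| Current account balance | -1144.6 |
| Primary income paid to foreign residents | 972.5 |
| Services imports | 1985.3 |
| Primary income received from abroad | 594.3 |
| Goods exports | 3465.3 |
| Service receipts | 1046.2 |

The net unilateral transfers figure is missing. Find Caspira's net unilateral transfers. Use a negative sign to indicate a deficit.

Current account = goods balance + services balance + net primary income + net secondary income
Sum of the known components = -1038.5
Net unilateral transfers = CA - (known components) = -1144.6 - (-1038.5) = -106.1

-106.1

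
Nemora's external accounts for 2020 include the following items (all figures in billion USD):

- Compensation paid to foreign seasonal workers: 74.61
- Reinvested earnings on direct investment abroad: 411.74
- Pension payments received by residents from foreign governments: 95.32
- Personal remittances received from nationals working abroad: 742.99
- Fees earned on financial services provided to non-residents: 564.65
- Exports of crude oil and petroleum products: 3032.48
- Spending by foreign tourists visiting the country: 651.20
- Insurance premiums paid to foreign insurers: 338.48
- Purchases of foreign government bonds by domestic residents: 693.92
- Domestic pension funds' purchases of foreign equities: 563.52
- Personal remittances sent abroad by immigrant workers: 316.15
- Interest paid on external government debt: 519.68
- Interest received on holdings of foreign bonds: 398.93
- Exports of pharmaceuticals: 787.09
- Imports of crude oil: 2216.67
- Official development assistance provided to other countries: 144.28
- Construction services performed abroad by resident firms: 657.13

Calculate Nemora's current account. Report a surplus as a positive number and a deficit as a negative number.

Goods: 787.09 + 3032.48 - 2216.67 = 1602.90
Services: 651.20 - 338.48 + 564.65 + 657.13 = 1534.50
Primary income: -74.61 + 411.74 - 519.68 + 398.93 = 216.38
Secondary income: -316.15 + 95.32 + 742.99 - 144.28 = 377.88
Current account = 1602.90 + 1534.50 + 216.38 + 377.88 = 3731.66
(Excluded from the current account — financial account: purchases of foreign government bonds by domestic residents 693.92, domestic pension funds' purchases of foreign equities 563.52.)

3731.66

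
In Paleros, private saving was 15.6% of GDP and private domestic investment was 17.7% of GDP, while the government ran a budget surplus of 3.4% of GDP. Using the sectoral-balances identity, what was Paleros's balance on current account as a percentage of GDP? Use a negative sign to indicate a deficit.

1.3

By the sectoral-balances identity, CA = (S_private - I) + (T - G).
Private balance = 15.6 - 17.7 = -2.1
Government balance (T - G) = 3.4
CA = -2.1 + 3.4 = 1.3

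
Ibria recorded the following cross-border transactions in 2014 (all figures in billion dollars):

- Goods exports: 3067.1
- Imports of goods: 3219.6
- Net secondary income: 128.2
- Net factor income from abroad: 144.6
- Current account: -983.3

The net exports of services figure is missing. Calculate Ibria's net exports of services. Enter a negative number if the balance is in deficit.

Current account = goods balance + services balance + net primary income + net secondary income
Sum of the known components = 120.3
Net exports of services = CA - (known components) = -983.3 - 120.3 = -1103.6

-1103.6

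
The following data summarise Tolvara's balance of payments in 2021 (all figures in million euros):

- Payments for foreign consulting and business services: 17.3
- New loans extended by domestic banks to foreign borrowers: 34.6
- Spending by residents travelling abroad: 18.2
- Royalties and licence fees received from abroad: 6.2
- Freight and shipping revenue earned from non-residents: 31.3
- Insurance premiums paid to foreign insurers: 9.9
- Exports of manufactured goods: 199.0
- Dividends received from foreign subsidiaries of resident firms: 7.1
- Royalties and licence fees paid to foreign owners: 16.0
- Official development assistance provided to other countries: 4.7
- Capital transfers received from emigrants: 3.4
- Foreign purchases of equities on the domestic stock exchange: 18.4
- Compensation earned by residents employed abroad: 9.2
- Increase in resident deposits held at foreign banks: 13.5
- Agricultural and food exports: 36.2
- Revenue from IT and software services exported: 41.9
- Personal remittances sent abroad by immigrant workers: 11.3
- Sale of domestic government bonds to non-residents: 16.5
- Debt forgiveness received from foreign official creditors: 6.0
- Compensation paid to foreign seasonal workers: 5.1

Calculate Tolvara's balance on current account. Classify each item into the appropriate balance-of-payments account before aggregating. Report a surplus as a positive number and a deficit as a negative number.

248.4

Goods: 36.2 + 199.0 = 235.2
Services: 6.2 + 31.3 - 18.2 - 16.0 - 9.9 - 17.3 + 41.9 = 18.0
Primary income: -5.1 + 9.2 + 7.1 = 11.2
Secondary income: -11.3 - 4.7 = -16.0
Current account = 235.2 + 18.0 + 11.2 + (-16.0) = 248.4
(Excluded from the current account — financial account: new loans extended by domestic banks to foreign borrowers 34.6, foreign purchases of equities on the domestic stock exchange 18.4, increase in resident deposits held at foreign banks 13.5, sale of domestic government bonds to non-residents 16.5; capital account: capital transfers received from emigrants 3.4, debt forgiveness received from foreign official creditors 6.0.)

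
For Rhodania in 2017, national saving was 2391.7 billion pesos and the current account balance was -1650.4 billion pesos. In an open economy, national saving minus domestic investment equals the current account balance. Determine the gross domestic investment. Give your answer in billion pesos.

4042.1

I = S - CA = 2391.7 - (-1650.4) = 4042.1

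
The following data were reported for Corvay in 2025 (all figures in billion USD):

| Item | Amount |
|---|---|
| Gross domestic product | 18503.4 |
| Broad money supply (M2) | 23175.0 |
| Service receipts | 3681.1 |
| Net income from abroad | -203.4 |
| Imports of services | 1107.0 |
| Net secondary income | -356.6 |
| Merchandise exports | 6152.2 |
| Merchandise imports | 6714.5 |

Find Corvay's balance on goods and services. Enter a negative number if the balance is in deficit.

2011.8

Goods balance = 6152.2 - 6714.5 = -562.3
Services balance = 3681.1 - 1107.0 = 2574.1
Trade balance (goods + services) = -562.3 + 2574.1 = 2011.8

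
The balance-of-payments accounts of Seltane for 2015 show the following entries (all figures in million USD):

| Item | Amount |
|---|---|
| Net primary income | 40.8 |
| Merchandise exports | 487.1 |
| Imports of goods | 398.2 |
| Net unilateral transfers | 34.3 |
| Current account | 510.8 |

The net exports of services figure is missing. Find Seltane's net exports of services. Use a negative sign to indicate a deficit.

346.8

Current account = goods balance + services balance + net primary income + net secondary income
Sum of the known components = 164.0
Net exports of services = CA - (known components) = 510.8 - 164.0 = 346.8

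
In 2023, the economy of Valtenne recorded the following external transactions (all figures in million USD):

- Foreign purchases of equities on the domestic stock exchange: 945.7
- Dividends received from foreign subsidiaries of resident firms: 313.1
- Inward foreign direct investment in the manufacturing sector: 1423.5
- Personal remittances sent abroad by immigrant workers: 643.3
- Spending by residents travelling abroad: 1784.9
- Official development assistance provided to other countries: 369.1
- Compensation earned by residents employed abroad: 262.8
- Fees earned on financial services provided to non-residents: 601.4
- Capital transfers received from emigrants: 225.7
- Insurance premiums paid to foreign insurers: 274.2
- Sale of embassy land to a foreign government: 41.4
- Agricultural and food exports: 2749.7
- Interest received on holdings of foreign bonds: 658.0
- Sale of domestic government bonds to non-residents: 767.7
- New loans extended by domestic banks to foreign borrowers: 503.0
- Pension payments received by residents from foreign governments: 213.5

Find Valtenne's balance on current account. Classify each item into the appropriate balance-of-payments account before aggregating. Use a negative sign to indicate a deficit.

1727.0

Goods: 2749.7
Services: -1784.9 + 601.4 - 274.2 = -1457.7
Primary income: 262.8 + 313.1 + 658.0 = 1233.9
Secondary income: 213.5 - 643.3 - 369.1 = -798.9
Current account = 2749.7 + (-1457.7) + 1233.9 + (-798.9) = 1727.0
(Excluded from the current account — financial account: foreign purchases of equities on the domestic stock exchange 945.7, inward foreign direct investment in the manufacturing sector 1423.5, sale of domestic government bonds to non-residents 767.7, new loans extended by domestic banks to foreign borrowers 503.0; capital account: capital transfers received from emigrants 225.7, sale of embassy land to a foreign government 41.4.)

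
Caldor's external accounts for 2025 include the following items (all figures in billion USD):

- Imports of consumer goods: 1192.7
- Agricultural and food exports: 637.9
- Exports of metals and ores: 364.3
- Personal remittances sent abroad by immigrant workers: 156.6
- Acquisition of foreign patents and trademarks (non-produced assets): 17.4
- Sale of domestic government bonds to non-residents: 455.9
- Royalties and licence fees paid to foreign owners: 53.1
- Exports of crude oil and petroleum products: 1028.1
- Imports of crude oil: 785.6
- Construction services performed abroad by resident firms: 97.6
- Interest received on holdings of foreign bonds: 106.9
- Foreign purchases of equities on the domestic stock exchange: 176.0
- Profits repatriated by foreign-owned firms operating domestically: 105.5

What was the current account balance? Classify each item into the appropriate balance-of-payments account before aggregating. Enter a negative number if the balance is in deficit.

-58.7

Goods: -1192.7 + 364.3 + 637.9 + 1028.1 - 785.6 = 52.0
Services: -53.1 + 97.6 = 44.5
Primary income: 106.9 - 105.5 = 1.4
Secondary income: -156.6
Current account = 52.0 + 44.5 + 1.4 + (-156.6) = -58.7
(Excluded from the current account — capital account: acquisition of foreign patents and trademarks (non-produced assets) 17.4; financial account: sale of domestic government bonds to non-residents 455.9, foreign purchases of equities on the domestic stock exchange 176.0.)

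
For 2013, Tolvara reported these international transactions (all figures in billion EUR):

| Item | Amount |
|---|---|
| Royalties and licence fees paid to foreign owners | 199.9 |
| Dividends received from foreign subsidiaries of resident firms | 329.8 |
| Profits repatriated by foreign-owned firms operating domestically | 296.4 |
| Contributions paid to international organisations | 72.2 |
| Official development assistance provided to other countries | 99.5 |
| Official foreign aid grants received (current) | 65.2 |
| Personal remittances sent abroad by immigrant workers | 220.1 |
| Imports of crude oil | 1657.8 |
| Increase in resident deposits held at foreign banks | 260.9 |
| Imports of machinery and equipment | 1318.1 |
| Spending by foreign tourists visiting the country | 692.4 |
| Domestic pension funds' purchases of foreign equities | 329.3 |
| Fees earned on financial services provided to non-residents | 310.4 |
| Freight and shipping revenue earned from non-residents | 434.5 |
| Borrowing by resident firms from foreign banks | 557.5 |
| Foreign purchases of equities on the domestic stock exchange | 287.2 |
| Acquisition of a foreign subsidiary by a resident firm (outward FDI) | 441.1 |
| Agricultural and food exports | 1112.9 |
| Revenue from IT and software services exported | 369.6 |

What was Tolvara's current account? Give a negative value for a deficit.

Goods: 1112.9 - 1318.1 - 1657.8 = -1863.0
Services: 434.5 + 310.4 + 692.4 - 199.9 + 369.6 = 1607.0
Primary income: -296.4 + 329.8 = 33.4
Secondary income: -220.1 + 65.2 - 72.2 - 99.5 = -326.6
Current account = (-1863.0) + 1607.0 + 33.4 + (-326.6) = -549.2
(Excluded from the current account — financial account: increase in resident deposits held at foreign banks 260.9, domestic pension funds' purchases of foreign equities 329.3, borrowing by resident firms from foreign banks 557.5, foreign purchases of equities on the domestic stock exchange 287.2, acquisition of a foreign subsidiary by a resident firm (outward FDI) 441.1.)

-549.2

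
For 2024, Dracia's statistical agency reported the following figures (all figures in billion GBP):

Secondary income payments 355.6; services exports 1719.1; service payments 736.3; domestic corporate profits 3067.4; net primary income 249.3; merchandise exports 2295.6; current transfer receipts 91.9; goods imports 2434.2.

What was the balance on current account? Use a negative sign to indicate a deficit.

829.8

Goods balance = 2295.6 - 2434.2 = -138.6
Services balance = 1719.1 - 736.3 = 982.8
Trade balance (goods + services) = -138.6 + 982.8 = 844.2
Net primary income = 249.3
Net secondary income = 91.9 - 355.6 = -263.7
Current account = 844.2 + 249.3 + (-263.7) = 829.8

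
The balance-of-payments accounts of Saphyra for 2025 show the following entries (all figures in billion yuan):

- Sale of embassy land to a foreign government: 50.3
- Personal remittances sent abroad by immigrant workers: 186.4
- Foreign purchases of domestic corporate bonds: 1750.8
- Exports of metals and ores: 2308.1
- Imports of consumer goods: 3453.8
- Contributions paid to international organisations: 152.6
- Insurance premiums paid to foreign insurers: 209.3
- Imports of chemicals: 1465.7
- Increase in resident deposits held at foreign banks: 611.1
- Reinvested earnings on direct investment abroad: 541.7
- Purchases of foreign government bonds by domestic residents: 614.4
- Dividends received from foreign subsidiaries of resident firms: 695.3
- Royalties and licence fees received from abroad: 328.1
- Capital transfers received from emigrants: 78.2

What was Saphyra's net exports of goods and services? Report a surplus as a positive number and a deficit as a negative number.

Goods: -1465.7 + 2308.1 - 3453.8 = -2611.4
Services: -209.3 + 328.1 = 118.8
Trade balance = -2611.4 + 118.8 = -2492.6
(Excluded from the trade balance — capital account: sale of embassy land to a foreign government 50.3, capital transfers received from emigrants 78.2; secondary income: personal remittances sent abroad by immigrant workers 186.4, contributions paid to international organisations 152.6; financial account: foreign purchases of domestic corporate bonds 1750.8, increase in resident deposits held at foreign banks 611.1, purchases of foreign government bonds by domestic residents 614.4; primary income: reinvested earnings on direct investment abroad 541.7, dividends received from foreign subsidiaries of resident firms 695.3.)

-2492.6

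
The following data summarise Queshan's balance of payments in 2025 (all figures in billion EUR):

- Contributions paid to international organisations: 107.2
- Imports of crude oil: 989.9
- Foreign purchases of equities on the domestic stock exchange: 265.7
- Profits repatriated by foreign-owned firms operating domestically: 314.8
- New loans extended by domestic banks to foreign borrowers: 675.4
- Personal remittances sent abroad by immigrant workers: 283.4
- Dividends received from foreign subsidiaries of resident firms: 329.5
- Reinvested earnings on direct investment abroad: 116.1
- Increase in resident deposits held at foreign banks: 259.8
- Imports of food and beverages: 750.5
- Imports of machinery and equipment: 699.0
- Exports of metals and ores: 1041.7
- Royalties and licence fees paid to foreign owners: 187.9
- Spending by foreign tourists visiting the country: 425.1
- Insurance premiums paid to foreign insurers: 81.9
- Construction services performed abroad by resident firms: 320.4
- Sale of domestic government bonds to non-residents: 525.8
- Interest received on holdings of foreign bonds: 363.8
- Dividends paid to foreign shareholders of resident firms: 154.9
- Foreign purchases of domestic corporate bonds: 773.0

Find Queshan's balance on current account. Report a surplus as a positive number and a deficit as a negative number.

-972.9

Goods: -989.9 - 699.0 - 750.5 + 1041.7 = -1397.7
Services: 425.1 + 320.4 - 81.9 - 187.9 = 475.7
Primary income: 363.8 + 329.5 + 116.1 - 154.9 - 314.8 = 339.7
Secondary income: -107.2 - 283.4 = -390.6
Current account = (-1397.7) + 475.7 + 339.7 + (-390.6) = -972.9
(Excluded from the current account — financial account: foreign purchases of equities on the domestic stock exchange 265.7, new loans extended by domestic banks to foreign borrowers 675.4, increase in resident deposits held at foreign banks 259.8, sale of domestic government bonds to non-residents 525.8, foreign purchases of domestic corporate bonds 773.0.)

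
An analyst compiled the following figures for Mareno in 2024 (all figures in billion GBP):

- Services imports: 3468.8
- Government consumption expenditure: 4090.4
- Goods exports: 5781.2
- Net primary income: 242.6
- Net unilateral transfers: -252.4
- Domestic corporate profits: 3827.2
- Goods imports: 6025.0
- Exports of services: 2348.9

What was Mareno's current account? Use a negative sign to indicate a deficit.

-1373.5

Goods balance = 5781.2 - 6025.0 = -243.8
Services balance = 2348.9 - 3468.8 = -1119.9
Trade balance (goods + services) = -243.8 + (-1119.9) = -1363.7
Net primary income = 242.6
Net secondary income = -252.4
Current account = -1363.7 + 242.6 + (-252.4) = -1373.5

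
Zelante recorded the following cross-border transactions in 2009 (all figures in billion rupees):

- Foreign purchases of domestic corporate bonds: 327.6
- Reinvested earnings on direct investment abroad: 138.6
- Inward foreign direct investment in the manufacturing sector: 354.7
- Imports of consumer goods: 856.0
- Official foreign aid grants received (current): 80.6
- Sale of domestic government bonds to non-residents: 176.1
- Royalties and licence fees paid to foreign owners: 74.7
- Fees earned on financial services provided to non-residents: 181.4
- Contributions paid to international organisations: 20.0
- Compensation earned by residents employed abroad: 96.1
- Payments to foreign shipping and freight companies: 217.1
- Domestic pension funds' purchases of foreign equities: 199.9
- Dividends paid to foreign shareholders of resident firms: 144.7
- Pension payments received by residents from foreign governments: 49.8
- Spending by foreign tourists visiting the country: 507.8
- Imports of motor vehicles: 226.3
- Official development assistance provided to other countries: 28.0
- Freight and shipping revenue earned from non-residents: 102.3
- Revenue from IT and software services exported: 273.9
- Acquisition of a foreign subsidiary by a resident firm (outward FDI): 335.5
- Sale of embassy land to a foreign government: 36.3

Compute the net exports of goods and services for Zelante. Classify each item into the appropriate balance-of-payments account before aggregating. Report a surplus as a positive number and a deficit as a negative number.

-308.7

Goods: -856.0 - 226.3 = -1082.3
Services: -74.7 + 273.9 - 217.1 + 102.3 + 181.4 + 507.8 = 773.6
Trade balance = -1082.3 + 773.6 = -308.7
(Excluded from the trade balance — financial account: foreign purchases of domestic corporate bonds 327.6, inward foreign direct investment in the manufacturing sector 354.7, sale of domestic government bonds to non-residents 176.1, domestic pension funds' purchases of foreign equities 199.9, acquisition of a foreign subsidiary by a resident firm (outward FDI) 335.5; primary income: reinvested earnings on direct investment abroad 138.6, compensation earned by residents employed abroad 96.1, dividends paid to foreign shareholders of resident firms 144.7; secondary income: official foreign aid grants received (current) 80.6, contributions paid to international organisations 20.0, pension payments received by residents from foreign governments 49.8, official development assistance provided to other countries 28.0; capital account: sale of embassy land to a foreign government 36.3.)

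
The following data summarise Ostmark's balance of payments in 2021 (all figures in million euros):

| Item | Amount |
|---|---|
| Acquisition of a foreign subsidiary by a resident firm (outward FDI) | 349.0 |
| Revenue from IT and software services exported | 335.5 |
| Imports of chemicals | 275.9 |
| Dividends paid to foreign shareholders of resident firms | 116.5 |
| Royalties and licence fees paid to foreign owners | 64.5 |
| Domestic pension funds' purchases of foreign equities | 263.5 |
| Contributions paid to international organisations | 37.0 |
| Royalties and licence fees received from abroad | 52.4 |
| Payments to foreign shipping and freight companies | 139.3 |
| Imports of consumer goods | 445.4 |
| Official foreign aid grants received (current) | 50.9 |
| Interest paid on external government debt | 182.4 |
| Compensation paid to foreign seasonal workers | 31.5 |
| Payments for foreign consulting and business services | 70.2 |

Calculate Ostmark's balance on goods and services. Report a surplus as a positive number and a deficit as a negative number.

Goods: -275.9 - 445.4 = -721.3
Services: -139.3 - 70.2 + 335.5 - 64.5 + 52.4 = 113.9
Trade balance = -721.3 + 113.9 = -607.4
(Excluded from the trade balance — financial account: acquisition of a foreign subsidiary by a resident firm (outward FDI) 349.0, domestic pension funds' purchases of foreign equities 263.5; primary income: dividends paid to foreign shareholders of resident firms 116.5, interest paid on external government debt 182.4, compensation paid to foreign seasonal workers 31.5; secondary income: contributions paid to international organisations 37.0, official foreign aid grants received (current) 50.9.)

-607.4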